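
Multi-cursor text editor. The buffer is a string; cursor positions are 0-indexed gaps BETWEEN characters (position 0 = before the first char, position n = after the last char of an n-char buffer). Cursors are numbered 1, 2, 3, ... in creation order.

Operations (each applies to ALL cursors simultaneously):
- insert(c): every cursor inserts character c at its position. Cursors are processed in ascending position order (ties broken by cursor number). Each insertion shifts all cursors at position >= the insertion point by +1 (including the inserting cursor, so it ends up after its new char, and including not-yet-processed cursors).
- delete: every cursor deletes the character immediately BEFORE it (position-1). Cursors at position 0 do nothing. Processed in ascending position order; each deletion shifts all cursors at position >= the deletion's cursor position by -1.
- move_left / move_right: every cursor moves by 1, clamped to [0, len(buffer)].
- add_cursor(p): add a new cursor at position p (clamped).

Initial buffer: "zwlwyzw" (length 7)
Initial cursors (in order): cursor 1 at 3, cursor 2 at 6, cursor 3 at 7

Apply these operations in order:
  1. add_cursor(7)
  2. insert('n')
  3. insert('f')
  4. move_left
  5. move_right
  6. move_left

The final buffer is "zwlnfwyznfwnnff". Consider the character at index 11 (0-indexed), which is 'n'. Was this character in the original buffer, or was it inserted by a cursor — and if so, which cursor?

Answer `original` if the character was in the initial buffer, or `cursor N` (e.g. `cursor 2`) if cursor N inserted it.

After op 1 (add_cursor(7)): buffer="zwlwyzw" (len 7), cursors c1@3 c2@6 c3@7 c4@7, authorship .......
After op 2 (insert('n')): buffer="zwlnwyznwnn" (len 11), cursors c1@4 c2@8 c3@11 c4@11, authorship ...1...2.34
After op 3 (insert('f')): buffer="zwlnfwyznfwnnff" (len 15), cursors c1@5 c2@10 c3@15 c4@15, authorship ...11...22.3434
After op 4 (move_left): buffer="zwlnfwyznfwnnff" (len 15), cursors c1@4 c2@9 c3@14 c4@14, authorship ...11...22.3434
After op 5 (move_right): buffer="zwlnfwyznfwnnff" (len 15), cursors c1@5 c2@10 c3@15 c4@15, authorship ...11...22.3434
After op 6 (move_left): buffer="zwlnfwyznfwnnff" (len 15), cursors c1@4 c2@9 c3@14 c4@14, authorship ...11...22.3434
Authorship (.=original, N=cursor N): . . . 1 1 . . . 2 2 . 3 4 3 4
Index 11: author = 3

Answer: cursor 3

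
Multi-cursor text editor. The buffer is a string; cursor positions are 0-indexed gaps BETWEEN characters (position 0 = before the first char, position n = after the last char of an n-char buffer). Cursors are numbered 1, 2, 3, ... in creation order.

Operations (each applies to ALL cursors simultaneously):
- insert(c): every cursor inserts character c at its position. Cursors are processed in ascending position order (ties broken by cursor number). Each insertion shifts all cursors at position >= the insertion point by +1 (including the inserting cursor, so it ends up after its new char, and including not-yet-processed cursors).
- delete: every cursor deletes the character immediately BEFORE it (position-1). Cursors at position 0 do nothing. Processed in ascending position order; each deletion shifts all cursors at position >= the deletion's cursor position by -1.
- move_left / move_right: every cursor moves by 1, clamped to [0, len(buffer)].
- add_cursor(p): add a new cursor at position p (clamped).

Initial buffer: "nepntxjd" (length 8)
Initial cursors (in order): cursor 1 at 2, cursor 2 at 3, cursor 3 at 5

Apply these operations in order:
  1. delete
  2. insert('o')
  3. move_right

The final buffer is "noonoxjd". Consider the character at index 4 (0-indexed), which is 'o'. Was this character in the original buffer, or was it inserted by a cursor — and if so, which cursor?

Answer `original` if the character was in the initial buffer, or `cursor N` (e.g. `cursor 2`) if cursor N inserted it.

Answer: cursor 3

Derivation:
After op 1 (delete): buffer="nnxjd" (len 5), cursors c1@1 c2@1 c3@2, authorship .....
After op 2 (insert('o')): buffer="noonoxjd" (len 8), cursors c1@3 c2@3 c3@5, authorship .12.3...
After op 3 (move_right): buffer="noonoxjd" (len 8), cursors c1@4 c2@4 c3@6, authorship .12.3...
Authorship (.=original, N=cursor N): . 1 2 . 3 . . .
Index 4: author = 3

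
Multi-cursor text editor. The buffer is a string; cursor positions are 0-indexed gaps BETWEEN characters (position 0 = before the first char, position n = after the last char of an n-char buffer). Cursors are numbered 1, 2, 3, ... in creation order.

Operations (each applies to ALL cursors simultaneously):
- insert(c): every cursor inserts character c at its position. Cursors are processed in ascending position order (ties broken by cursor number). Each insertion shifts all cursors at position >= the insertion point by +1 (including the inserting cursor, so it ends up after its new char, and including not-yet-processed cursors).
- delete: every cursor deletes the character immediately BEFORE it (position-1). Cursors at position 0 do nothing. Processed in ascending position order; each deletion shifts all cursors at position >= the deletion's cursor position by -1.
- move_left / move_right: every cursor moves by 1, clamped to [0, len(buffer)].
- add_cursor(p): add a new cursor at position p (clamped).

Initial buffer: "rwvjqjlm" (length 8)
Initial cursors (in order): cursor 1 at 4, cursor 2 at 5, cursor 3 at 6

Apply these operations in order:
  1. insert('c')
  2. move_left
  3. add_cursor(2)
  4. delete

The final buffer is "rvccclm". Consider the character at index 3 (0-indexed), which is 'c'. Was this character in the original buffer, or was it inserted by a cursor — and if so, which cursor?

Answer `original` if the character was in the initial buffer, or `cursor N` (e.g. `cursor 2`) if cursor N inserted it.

Answer: cursor 2

Derivation:
After op 1 (insert('c')): buffer="rwvjcqcjclm" (len 11), cursors c1@5 c2@7 c3@9, authorship ....1.2.3..
After op 2 (move_left): buffer="rwvjcqcjclm" (len 11), cursors c1@4 c2@6 c3@8, authorship ....1.2.3..
After op 3 (add_cursor(2)): buffer="rwvjcqcjclm" (len 11), cursors c4@2 c1@4 c2@6 c3@8, authorship ....1.2.3..
After op 4 (delete): buffer="rvccclm" (len 7), cursors c4@1 c1@2 c2@3 c3@4, authorship ..123..
Authorship (.=original, N=cursor N): . . 1 2 3 . .
Index 3: author = 2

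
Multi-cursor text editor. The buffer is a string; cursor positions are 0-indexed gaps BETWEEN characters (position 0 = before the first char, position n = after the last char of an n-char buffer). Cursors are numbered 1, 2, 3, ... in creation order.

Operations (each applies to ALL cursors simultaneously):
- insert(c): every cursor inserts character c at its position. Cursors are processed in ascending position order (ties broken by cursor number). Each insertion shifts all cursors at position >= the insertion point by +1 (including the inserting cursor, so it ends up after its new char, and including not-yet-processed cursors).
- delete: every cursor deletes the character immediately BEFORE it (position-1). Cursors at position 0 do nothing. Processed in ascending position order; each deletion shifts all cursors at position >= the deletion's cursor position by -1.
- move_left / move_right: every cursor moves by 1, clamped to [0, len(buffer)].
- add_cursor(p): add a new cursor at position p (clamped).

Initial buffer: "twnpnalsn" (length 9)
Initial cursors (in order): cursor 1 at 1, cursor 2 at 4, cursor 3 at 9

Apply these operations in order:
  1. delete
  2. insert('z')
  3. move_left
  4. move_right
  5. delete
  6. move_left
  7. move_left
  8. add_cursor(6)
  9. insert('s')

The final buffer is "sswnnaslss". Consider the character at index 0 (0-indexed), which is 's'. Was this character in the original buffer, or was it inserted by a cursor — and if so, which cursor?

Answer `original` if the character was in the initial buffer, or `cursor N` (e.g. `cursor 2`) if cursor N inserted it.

Answer: cursor 1

Derivation:
After op 1 (delete): buffer="wnnals" (len 6), cursors c1@0 c2@2 c3@6, authorship ......
After op 2 (insert('z')): buffer="zwnznalsz" (len 9), cursors c1@1 c2@4 c3@9, authorship 1..2....3
After op 3 (move_left): buffer="zwnznalsz" (len 9), cursors c1@0 c2@3 c3@8, authorship 1..2....3
After op 4 (move_right): buffer="zwnznalsz" (len 9), cursors c1@1 c2@4 c3@9, authorship 1..2....3
After op 5 (delete): buffer="wnnals" (len 6), cursors c1@0 c2@2 c3@6, authorship ......
After op 6 (move_left): buffer="wnnals" (len 6), cursors c1@0 c2@1 c3@5, authorship ......
After op 7 (move_left): buffer="wnnals" (len 6), cursors c1@0 c2@0 c3@4, authorship ......
After op 8 (add_cursor(6)): buffer="wnnals" (len 6), cursors c1@0 c2@0 c3@4 c4@6, authorship ......
After op 9 (insert('s')): buffer="sswnnaslss" (len 10), cursors c1@2 c2@2 c3@7 c4@10, authorship 12....3..4
Authorship (.=original, N=cursor N): 1 2 . . . . 3 . . 4
Index 0: author = 1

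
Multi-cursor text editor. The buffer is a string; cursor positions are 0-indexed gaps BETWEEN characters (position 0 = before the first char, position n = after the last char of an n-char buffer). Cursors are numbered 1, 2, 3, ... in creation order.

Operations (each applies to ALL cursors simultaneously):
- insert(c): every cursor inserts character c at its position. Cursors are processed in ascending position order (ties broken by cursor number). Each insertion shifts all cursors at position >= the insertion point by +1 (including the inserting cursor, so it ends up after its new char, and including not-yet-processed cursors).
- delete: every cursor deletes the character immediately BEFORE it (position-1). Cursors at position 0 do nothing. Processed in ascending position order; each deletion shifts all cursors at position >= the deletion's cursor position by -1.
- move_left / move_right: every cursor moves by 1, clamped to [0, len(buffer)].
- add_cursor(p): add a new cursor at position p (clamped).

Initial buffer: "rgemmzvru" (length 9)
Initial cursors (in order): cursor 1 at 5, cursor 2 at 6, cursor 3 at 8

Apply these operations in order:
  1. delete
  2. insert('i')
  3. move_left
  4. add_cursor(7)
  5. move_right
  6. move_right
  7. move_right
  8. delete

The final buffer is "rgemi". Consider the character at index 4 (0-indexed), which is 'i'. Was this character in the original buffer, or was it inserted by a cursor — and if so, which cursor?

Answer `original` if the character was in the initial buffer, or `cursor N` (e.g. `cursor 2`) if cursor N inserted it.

After op 1 (delete): buffer="rgemvu" (len 6), cursors c1@4 c2@4 c3@5, authorship ......
After op 2 (insert('i')): buffer="rgemiiviu" (len 9), cursors c1@6 c2@6 c3@8, authorship ....12.3.
After op 3 (move_left): buffer="rgemiiviu" (len 9), cursors c1@5 c2@5 c3@7, authorship ....12.3.
After op 4 (add_cursor(7)): buffer="rgemiiviu" (len 9), cursors c1@5 c2@5 c3@7 c4@7, authorship ....12.3.
After op 5 (move_right): buffer="rgemiiviu" (len 9), cursors c1@6 c2@6 c3@8 c4@8, authorship ....12.3.
After op 6 (move_right): buffer="rgemiiviu" (len 9), cursors c1@7 c2@7 c3@9 c4@9, authorship ....12.3.
After op 7 (move_right): buffer="rgemiiviu" (len 9), cursors c1@8 c2@8 c3@9 c4@9, authorship ....12.3.
After op 8 (delete): buffer="rgemi" (len 5), cursors c1@5 c2@5 c3@5 c4@5, authorship ....1
Authorship (.=original, N=cursor N): . . . . 1
Index 4: author = 1

Answer: cursor 1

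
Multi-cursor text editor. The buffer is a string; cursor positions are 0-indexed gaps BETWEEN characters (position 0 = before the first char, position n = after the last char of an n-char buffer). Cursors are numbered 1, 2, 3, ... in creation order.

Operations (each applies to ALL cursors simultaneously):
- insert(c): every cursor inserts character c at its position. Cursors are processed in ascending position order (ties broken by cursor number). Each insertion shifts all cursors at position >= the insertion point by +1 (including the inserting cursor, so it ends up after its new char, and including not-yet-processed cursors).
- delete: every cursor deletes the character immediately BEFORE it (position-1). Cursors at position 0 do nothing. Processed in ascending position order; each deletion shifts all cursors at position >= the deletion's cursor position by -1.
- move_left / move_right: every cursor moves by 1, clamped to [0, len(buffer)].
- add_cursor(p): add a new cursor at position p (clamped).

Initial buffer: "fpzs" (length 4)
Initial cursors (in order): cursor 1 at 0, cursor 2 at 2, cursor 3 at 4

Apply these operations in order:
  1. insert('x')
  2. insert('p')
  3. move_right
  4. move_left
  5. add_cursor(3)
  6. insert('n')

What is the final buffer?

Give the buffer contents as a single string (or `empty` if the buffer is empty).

Answer: xpnfnpxpnzsxnp

Derivation:
After op 1 (insert('x')): buffer="xfpxzsx" (len 7), cursors c1@1 c2@4 c3@7, authorship 1..2..3
After op 2 (insert('p')): buffer="xpfpxpzsxp" (len 10), cursors c1@2 c2@6 c3@10, authorship 11..22..33
After op 3 (move_right): buffer="xpfpxpzsxp" (len 10), cursors c1@3 c2@7 c3@10, authorship 11..22..33
After op 4 (move_left): buffer="xpfpxpzsxp" (len 10), cursors c1@2 c2@6 c3@9, authorship 11..22..33
After op 5 (add_cursor(3)): buffer="xpfpxpzsxp" (len 10), cursors c1@2 c4@3 c2@6 c3@9, authorship 11..22..33
After op 6 (insert('n')): buffer="xpnfnpxpnzsxnp" (len 14), cursors c1@3 c4@5 c2@9 c3@13, authorship 111.4.222..333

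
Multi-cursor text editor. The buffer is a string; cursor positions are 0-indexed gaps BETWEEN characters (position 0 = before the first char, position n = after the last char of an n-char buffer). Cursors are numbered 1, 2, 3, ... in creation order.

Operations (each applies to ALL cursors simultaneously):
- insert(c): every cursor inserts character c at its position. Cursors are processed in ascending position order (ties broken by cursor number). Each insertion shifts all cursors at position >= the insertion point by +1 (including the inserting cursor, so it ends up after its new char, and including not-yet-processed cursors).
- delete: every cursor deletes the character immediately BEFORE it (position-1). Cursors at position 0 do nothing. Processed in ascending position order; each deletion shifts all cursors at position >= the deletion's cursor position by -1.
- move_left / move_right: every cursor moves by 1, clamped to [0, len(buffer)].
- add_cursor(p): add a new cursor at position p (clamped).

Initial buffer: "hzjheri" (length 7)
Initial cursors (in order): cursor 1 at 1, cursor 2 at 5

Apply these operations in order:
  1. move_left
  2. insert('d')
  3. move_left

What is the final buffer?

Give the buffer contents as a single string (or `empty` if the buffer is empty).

After op 1 (move_left): buffer="hzjheri" (len 7), cursors c1@0 c2@4, authorship .......
After op 2 (insert('d')): buffer="dhzjhderi" (len 9), cursors c1@1 c2@6, authorship 1....2...
After op 3 (move_left): buffer="dhzjhderi" (len 9), cursors c1@0 c2@5, authorship 1....2...

Answer: dhzjhderi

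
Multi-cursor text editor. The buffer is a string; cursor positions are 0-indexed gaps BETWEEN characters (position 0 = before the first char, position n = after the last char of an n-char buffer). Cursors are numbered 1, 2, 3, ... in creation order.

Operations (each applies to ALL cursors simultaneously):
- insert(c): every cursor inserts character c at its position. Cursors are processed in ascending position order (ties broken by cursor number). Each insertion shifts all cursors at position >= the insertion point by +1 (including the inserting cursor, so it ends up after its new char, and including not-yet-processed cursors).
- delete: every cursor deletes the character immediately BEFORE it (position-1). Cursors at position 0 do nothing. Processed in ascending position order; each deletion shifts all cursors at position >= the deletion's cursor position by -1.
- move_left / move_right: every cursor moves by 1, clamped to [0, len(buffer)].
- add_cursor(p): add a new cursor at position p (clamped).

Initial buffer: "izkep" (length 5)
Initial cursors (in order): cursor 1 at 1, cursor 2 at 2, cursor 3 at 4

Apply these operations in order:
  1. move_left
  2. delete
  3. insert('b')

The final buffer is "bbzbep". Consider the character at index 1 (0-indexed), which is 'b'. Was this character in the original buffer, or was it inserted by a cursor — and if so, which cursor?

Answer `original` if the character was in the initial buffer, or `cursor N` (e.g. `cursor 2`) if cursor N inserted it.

Answer: cursor 2

Derivation:
After op 1 (move_left): buffer="izkep" (len 5), cursors c1@0 c2@1 c3@3, authorship .....
After op 2 (delete): buffer="zep" (len 3), cursors c1@0 c2@0 c3@1, authorship ...
After op 3 (insert('b')): buffer="bbzbep" (len 6), cursors c1@2 c2@2 c3@4, authorship 12.3..
Authorship (.=original, N=cursor N): 1 2 . 3 . .
Index 1: author = 2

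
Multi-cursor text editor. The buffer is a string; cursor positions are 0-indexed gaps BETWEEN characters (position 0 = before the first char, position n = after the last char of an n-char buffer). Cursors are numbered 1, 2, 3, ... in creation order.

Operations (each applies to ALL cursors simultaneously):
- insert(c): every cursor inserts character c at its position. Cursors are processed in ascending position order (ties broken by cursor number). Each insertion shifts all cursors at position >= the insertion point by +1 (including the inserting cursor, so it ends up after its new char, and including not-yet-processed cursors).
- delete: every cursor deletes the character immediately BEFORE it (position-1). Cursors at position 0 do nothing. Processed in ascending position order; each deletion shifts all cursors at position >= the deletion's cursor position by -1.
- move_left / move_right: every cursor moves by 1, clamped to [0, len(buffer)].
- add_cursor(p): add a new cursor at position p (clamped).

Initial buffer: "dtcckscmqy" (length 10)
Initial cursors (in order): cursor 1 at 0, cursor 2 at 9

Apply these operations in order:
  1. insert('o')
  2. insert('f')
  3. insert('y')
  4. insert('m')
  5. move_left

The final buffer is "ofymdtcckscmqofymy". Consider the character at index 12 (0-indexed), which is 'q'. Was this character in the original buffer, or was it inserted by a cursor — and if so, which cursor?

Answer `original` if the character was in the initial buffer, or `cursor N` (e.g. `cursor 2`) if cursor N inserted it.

After op 1 (insert('o')): buffer="odtcckscmqoy" (len 12), cursors c1@1 c2@11, authorship 1.........2.
After op 2 (insert('f')): buffer="ofdtcckscmqofy" (len 14), cursors c1@2 c2@13, authorship 11.........22.
After op 3 (insert('y')): buffer="ofydtcckscmqofyy" (len 16), cursors c1@3 c2@15, authorship 111.........222.
After op 4 (insert('m')): buffer="ofymdtcckscmqofymy" (len 18), cursors c1@4 c2@17, authorship 1111.........2222.
After op 5 (move_left): buffer="ofymdtcckscmqofymy" (len 18), cursors c1@3 c2@16, authorship 1111.........2222.
Authorship (.=original, N=cursor N): 1 1 1 1 . . . . . . . . . 2 2 2 2 .
Index 12: author = original

Answer: original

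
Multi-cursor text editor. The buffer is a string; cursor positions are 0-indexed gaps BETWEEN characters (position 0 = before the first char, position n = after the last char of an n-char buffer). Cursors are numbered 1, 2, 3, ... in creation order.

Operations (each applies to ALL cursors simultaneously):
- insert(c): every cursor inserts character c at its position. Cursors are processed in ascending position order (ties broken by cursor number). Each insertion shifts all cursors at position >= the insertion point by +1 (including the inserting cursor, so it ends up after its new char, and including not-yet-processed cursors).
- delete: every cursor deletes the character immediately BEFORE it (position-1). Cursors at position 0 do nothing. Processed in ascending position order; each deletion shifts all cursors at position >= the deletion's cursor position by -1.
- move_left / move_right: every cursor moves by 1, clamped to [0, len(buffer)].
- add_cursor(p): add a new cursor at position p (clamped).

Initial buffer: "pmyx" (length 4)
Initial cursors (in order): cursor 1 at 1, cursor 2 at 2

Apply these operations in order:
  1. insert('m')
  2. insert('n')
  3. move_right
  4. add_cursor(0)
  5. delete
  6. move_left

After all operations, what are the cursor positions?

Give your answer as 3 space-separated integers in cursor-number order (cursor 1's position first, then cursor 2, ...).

Answer: 2 4 0

Derivation:
After op 1 (insert('m')): buffer="pmmmyx" (len 6), cursors c1@2 c2@4, authorship .1.2..
After op 2 (insert('n')): buffer="pmnmmnyx" (len 8), cursors c1@3 c2@6, authorship .11.22..
After op 3 (move_right): buffer="pmnmmnyx" (len 8), cursors c1@4 c2@7, authorship .11.22..
After op 4 (add_cursor(0)): buffer="pmnmmnyx" (len 8), cursors c3@0 c1@4 c2@7, authorship .11.22..
After op 5 (delete): buffer="pmnmnx" (len 6), cursors c3@0 c1@3 c2@5, authorship .1122.
After op 6 (move_left): buffer="pmnmnx" (len 6), cursors c3@0 c1@2 c2@4, authorship .1122.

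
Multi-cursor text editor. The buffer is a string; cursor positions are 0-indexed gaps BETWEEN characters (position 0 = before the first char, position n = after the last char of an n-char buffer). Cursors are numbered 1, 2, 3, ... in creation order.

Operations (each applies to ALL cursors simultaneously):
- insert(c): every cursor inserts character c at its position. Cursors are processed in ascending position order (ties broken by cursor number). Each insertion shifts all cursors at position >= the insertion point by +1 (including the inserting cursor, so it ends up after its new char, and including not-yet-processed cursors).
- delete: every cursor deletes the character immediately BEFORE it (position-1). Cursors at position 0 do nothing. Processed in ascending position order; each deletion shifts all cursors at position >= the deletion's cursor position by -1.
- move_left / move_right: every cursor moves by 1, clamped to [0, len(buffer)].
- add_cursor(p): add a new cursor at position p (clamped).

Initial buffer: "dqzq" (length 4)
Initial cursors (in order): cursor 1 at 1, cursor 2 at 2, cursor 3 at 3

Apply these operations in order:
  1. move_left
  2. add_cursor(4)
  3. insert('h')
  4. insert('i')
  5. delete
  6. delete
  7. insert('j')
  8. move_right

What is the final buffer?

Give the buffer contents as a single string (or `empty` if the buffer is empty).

Answer: jdjqjzqj

Derivation:
After op 1 (move_left): buffer="dqzq" (len 4), cursors c1@0 c2@1 c3@2, authorship ....
After op 2 (add_cursor(4)): buffer="dqzq" (len 4), cursors c1@0 c2@1 c3@2 c4@4, authorship ....
After op 3 (insert('h')): buffer="hdhqhzqh" (len 8), cursors c1@1 c2@3 c3@5 c4@8, authorship 1.2.3..4
After op 4 (insert('i')): buffer="hidhiqhizqhi" (len 12), cursors c1@2 c2@5 c3@8 c4@12, authorship 11.22.33..44
After op 5 (delete): buffer="hdhqhzqh" (len 8), cursors c1@1 c2@3 c3@5 c4@8, authorship 1.2.3..4
After op 6 (delete): buffer="dqzq" (len 4), cursors c1@0 c2@1 c3@2 c4@4, authorship ....
After op 7 (insert('j')): buffer="jdjqjzqj" (len 8), cursors c1@1 c2@3 c3@5 c4@8, authorship 1.2.3..4
After op 8 (move_right): buffer="jdjqjzqj" (len 8), cursors c1@2 c2@4 c3@6 c4@8, authorship 1.2.3..4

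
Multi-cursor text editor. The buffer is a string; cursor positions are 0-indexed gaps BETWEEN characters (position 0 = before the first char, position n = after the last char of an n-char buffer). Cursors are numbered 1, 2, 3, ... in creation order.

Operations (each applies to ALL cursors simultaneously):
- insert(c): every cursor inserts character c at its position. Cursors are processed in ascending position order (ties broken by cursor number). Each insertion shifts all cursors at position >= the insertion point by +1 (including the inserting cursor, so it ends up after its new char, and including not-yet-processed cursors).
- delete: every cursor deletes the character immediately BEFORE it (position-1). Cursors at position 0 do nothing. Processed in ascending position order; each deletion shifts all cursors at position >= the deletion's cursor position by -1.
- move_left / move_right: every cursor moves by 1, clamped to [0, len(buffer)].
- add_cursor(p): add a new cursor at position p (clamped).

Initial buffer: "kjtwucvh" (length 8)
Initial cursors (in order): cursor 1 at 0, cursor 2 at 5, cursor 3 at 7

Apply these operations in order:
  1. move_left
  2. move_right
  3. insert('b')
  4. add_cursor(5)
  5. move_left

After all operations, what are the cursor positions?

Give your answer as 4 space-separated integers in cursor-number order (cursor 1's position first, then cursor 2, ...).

After op 1 (move_left): buffer="kjtwucvh" (len 8), cursors c1@0 c2@4 c3@6, authorship ........
After op 2 (move_right): buffer="kjtwucvh" (len 8), cursors c1@1 c2@5 c3@7, authorship ........
After op 3 (insert('b')): buffer="kbjtwubcvbh" (len 11), cursors c1@2 c2@7 c3@10, authorship .1....2..3.
After op 4 (add_cursor(5)): buffer="kbjtwubcvbh" (len 11), cursors c1@2 c4@5 c2@7 c3@10, authorship .1....2..3.
After op 5 (move_left): buffer="kbjtwubcvbh" (len 11), cursors c1@1 c4@4 c2@6 c3@9, authorship .1....2..3.

Answer: 1 6 9 4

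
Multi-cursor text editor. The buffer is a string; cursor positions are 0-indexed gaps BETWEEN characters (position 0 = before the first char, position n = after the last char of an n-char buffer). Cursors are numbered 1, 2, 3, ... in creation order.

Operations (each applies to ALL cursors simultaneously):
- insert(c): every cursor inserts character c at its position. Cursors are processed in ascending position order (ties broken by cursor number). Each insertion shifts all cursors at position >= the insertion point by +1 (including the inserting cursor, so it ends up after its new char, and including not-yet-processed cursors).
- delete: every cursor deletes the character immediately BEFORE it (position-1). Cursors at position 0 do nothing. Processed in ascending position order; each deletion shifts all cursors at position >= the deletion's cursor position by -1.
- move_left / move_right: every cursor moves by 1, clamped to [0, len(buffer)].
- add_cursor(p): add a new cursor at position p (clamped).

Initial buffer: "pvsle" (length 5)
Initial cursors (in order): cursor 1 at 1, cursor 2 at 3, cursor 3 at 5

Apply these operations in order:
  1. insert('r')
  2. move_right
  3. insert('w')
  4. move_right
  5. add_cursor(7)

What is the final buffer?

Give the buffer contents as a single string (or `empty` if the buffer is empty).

After op 1 (insert('r')): buffer="prvsrler" (len 8), cursors c1@2 c2@5 c3@8, authorship .1..2..3
After op 2 (move_right): buffer="prvsrler" (len 8), cursors c1@3 c2@6 c3@8, authorship .1..2..3
After op 3 (insert('w')): buffer="prvwsrlwerw" (len 11), cursors c1@4 c2@8 c3@11, authorship .1.1.2.2.33
After op 4 (move_right): buffer="prvwsrlwerw" (len 11), cursors c1@5 c2@9 c3@11, authorship .1.1.2.2.33
After op 5 (add_cursor(7)): buffer="prvwsrlwerw" (len 11), cursors c1@5 c4@7 c2@9 c3@11, authorship .1.1.2.2.33

Answer: prvwsrlwerw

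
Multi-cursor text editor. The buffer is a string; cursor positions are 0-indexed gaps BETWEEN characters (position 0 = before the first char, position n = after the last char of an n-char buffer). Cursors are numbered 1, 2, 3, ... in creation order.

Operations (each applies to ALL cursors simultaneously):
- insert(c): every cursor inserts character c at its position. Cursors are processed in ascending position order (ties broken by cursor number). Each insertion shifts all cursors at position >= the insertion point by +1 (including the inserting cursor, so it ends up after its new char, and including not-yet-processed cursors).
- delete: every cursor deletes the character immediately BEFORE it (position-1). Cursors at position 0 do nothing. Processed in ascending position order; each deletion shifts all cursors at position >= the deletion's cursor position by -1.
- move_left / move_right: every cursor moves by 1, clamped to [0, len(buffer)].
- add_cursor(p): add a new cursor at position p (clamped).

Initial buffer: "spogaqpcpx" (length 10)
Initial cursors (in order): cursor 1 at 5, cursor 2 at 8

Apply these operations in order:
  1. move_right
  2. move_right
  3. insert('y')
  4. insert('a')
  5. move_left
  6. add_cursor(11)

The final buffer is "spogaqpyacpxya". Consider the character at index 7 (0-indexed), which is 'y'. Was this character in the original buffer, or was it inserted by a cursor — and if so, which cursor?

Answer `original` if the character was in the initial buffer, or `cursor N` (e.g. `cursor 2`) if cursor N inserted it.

After op 1 (move_right): buffer="spogaqpcpx" (len 10), cursors c1@6 c2@9, authorship ..........
After op 2 (move_right): buffer="spogaqpcpx" (len 10), cursors c1@7 c2@10, authorship ..........
After op 3 (insert('y')): buffer="spogaqpycpxy" (len 12), cursors c1@8 c2@12, authorship .......1...2
After op 4 (insert('a')): buffer="spogaqpyacpxya" (len 14), cursors c1@9 c2@14, authorship .......11...22
After op 5 (move_left): buffer="spogaqpyacpxya" (len 14), cursors c1@8 c2@13, authorship .......11...22
After op 6 (add_cursor(11)): buffer="spogaqpyacpxya" (len 14), cursors c1@8 c3@11 c2@13, authorship .......11...22
Authorship (.=original, N=cursor N): . . . . . . . 1 1 . . . 2 2
Index 7: author = 1

Answer: cursor 1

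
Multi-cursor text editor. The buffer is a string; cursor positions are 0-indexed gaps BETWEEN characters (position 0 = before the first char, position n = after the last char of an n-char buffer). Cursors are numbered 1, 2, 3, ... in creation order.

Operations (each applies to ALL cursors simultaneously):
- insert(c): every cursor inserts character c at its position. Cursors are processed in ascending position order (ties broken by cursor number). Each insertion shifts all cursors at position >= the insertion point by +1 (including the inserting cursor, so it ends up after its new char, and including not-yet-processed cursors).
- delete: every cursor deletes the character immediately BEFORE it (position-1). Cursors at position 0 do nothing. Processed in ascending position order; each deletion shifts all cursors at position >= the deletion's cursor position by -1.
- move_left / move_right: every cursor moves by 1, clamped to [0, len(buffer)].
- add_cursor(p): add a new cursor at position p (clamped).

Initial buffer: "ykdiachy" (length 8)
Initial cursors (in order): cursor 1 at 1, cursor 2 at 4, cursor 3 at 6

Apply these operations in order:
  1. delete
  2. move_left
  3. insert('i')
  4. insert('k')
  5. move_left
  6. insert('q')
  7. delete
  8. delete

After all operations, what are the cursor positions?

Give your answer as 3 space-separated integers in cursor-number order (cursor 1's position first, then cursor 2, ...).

After op 1 (delete): buffer="kdahy" (len 5), cursors c1@0 c2@2 c3@3, authorship .....
After op 2 (move_left): buffer="kdahy" (len 5), cursors c1@0 c2@1 c3@2, authorship .....
After op 3 (insert('i')): buffer="ikidiahy" (len 8), cursors c1@1 c2@3 c3@5, authorship 1.2.3...
After op 4 (insert('k')): buffer="ikkikdikahy" (len 11), cursors c1@2 c2@5 c3@8, authorship 11.22.33...
After op 5 (move_left): buffer="ikkikdikahy" (len 11), cursors c1@1 c2@4 c3@7, authorship 11.22.33...
After op 6 (insert('q')): buffer="iqkkiqkdiqkahy" (len 14), cursors c1@2 c2@6 c3@10, authorship 111.222.333...
After op 7 (delete): buffer="ikkikdikahy" (len 11), cursors c1@1 c2@4 c3@7, authorship 11.22.33...
After op 8 (delete): buffer="kkkdkahy" (len 8), cursors c1@0 c2@2 c3@4, authorship 1.2.3...

Answer: 0 2 4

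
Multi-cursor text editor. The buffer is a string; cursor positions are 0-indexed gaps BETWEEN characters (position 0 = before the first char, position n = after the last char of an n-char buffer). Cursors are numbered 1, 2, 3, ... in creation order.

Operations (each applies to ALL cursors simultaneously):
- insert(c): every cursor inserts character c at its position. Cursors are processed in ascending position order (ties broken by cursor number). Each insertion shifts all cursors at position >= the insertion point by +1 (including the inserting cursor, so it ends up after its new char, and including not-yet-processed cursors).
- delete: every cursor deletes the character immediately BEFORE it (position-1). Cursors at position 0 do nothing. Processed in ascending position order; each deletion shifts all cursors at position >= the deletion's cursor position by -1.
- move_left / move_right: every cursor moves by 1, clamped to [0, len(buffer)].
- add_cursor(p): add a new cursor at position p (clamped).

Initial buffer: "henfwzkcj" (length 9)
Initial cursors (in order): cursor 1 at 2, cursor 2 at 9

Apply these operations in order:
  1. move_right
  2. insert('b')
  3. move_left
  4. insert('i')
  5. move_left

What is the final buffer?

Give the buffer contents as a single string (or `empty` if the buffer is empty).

Answer: henibfwzkcjib

Derivation:
After op 1 (move_right): buffer="henfwzkcj" (len 9), cursors c1@3 c2@9, authorship .........
After op 2 (insert('b')): buffer="henbfwzkcjb" (len 11), cursors c1@4 c2@11, authorship ...1......2
After op 3 (move_left): buffer="henbfwzkcjb" (len 11), cursors c1@3 c2@10, authorship ...1......2
After op 4 (insert('i')): buffer="henibfwzkcjib" (len 13), cursors c1@4 c2@12, authorship ...11......22
After op 5 (move_left): buffer="henibfwzkcjib" (len 13), cursors c1@3 c2@11, authorship ...11......22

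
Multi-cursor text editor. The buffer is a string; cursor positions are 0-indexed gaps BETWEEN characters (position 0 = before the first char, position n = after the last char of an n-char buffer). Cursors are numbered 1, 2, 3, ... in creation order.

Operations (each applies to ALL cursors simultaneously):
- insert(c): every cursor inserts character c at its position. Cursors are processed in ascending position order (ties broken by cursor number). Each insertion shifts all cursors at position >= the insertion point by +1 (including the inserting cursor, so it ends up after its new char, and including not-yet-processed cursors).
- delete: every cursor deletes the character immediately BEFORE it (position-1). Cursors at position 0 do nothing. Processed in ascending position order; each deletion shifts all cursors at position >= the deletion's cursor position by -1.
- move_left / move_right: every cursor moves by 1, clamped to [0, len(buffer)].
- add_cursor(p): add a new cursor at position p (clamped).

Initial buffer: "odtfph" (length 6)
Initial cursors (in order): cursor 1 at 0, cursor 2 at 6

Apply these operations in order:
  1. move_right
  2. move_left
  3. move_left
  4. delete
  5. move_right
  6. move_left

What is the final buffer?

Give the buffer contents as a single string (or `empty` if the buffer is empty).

After op 1 (move_right): buffer="odtfph" (len 6), cursors c1@1 c2@6, authorship ......
After op 2 (move_left): buffer="odtfph" (len 6), cursors c1@0 c2@5, authorship ......
After op 3 (move_left): buffer="odtfph" (len 6), cursors c1@0 c2@4, authorship ......
After op 4 (delete): buffer="odtph" (len 5), cursors c1@0 c2@3, authorship .....
After op 5 (move_right): buffer="odtph" (len 5), cursors c1@1 c2@4, authorship .....
After op 6 (move_left): buffer="odtph" (len 5), cursors c1@0 c2@3, authorship .....

Answer: odtph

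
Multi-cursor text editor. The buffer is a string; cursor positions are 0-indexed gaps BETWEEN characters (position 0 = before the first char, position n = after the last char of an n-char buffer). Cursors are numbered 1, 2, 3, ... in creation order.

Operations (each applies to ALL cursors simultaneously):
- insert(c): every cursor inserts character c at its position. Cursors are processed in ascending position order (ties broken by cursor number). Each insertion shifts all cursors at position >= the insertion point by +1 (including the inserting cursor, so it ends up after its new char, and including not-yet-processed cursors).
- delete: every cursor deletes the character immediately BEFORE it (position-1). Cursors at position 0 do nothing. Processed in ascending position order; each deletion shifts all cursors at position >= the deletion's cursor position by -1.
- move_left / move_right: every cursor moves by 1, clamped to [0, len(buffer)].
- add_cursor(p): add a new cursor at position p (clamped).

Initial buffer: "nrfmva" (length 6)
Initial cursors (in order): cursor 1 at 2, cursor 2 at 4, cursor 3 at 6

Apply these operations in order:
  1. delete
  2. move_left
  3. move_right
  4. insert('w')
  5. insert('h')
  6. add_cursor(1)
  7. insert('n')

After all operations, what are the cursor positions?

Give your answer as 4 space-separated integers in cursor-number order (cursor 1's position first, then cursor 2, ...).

Answer: 5 9 13 2

Derivation:
After op 1 (delete): buffer="nfv" (len 3), cursors c1@1 c2@2 c3@3, authorship ...
After op 2 (move_left): buffer="nfv" (len 3), cursors c1@0 c2@1 c3@2, authorship ...
After op 3 (move_right): buffer="nfv" (len 3), cursors c1@1 c2@2 c3@3, authorship ...
After op 4 (insert('w')): buffer="nwfwvw" (len 6), cursors c1@2 c2@4 c3@6, authorship .1.2.3
After op 5 (insert('h')): buffer="nwhfwhvwh" (len 9), cursors c1@3 c2@6 c3@9, authorship .11.22.33
After op 6 (add_cursor(1)): buffer="nwhfwhvwh" (len 9), cursors c4@1 c1@3 c2@6 c3@9, authorship .11.22.33
After op 7 (insert('n')): buffer="nnwhnfwhnvwhn" (len 13), cursors c4@2 c1@5 c2@9 c3@13, authorship .4111.222.333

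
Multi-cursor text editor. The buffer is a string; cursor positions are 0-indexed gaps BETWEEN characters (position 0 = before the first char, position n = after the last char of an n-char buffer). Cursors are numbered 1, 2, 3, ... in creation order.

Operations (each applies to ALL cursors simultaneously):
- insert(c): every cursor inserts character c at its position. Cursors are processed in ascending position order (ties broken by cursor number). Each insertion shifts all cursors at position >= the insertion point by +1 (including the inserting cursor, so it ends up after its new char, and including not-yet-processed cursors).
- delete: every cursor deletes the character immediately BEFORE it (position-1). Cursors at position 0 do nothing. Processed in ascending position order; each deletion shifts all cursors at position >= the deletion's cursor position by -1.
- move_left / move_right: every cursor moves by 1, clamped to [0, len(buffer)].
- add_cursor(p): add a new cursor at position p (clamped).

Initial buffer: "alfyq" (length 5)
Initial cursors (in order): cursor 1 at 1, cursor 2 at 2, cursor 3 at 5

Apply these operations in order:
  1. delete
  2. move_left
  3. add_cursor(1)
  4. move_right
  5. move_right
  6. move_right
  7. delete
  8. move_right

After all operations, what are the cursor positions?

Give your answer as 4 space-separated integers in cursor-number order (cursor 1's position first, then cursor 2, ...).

Answer: 0 0 0 0

Derivation:
After op 1 (delete): buffer="fy" (len 2), cursors c1@0 c2@0 c3@2, authorship ..
After op 2 (move_left): buffer="fy" (len 2), cursors c1@0 c2@0 c3@1, authorship ..
After op 3 (add_cursor(1)): buffer="fy" (len 2), cursors c1@0 c2@0 c3@1 c4@1, authorship ..
After op 4 (move_right): buffer="fy" (len 2), cursors c1@1 c2@1 c3@2 c4@2, authorship ..
After op 5 (move_right): buffer="fy" (len 2), cursors c1@2 c2@2 c3@2 c4@2, authorship ..
After op 6 (move_right): buffer="fy" (len 2), cursors c1@2 c2@2 c3@2 c4@2, authorship ..
After op 7 (delete): buffer="" (len 0), cursors c1@0 c2@0 c3@0 c4@0, authorship 
After op 8 (move_right): buffer="" (len 0), cursors c1@0 c2@0 c3@0 c4@0, authorship 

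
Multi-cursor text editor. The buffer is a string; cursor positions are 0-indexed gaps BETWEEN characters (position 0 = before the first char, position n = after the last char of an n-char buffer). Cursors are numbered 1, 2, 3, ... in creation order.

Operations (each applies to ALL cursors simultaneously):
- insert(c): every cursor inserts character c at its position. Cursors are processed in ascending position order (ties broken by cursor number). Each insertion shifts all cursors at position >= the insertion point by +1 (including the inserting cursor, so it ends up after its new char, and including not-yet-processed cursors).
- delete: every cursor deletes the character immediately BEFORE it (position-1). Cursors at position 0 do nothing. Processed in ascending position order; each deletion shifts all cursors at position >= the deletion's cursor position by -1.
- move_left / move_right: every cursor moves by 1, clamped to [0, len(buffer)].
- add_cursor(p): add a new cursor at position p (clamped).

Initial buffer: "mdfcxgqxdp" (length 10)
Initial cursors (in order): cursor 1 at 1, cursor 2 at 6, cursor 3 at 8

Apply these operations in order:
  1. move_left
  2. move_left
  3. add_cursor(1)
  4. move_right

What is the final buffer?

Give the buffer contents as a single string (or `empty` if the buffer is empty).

Answer: mdfcxgqxdp

Derivation:
After op 1 (move_left): buffer="mdfcxgqxdp" (len 10), cursors c1@0 c2@5 c3@7, authorship ..........
After op 2 (move_left): buffer="mdfcxgqxdp" (len 10), cursors c1@0 c2@4 c3@6, authorship ..........
After op 3 (add_cursor(1)): buffer="mdfcxgqxdp" (len 10), cursors c1@0 c4@1 c2@4 c3@6, authorship ..........
After op 4 (move_right): buffer="mdfcxgqxdp" (len 10), cursors c1@1 c4@2 c2@5 c3@7, authorship ..........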